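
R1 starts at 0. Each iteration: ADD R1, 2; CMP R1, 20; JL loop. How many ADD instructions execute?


Loop trace (R1 starts at 0, target 20, step 2):
  ADD #1: R1 = 0 + 2 = 2  → 2 < 20, loop
  ADD #2: R1 = 2 + 2 = 4  → 4 < 20, loop
  ADD #3: R1 = 4 + 2 = 6  → 6 < 20, loop
  ADD #4: R1 = 6 + 2 = 8  → 8 < 20, loop
  ADD #5: R1 = 8 + 2 = 10  → 10 < 20, loop
  ADD #6: R1 = 10 + 2 = 12  → 12 < 20, loop
  ADD #7: R1 = 12 + 2 = 14  → 14 < 20, loop
  ADD #8: R1 = 14 + 2 = 16  → 16 < 20, loop
  ADD #9: R1 = 16 + 2 = 18  → 18 < 20, loop
  ADD #10: R1 = 18 + 2 = 20  → 20 >= 20, exit
Total ADD instructions: 10

10


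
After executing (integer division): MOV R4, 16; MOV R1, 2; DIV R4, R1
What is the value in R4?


Register state trace:
  MOV R4, 16  → R4 = 16
  MOV R1, 2  → R1 = 2
  DIV R4, R1  → R4 = 16 // 2 = 8
Final: R4 = 8

8


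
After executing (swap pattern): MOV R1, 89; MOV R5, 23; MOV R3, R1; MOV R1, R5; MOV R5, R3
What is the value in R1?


Register state trace (swap pattern):
  MOV R1, 89  → R1 = 89
  MOV R5, 23  → R5 = 23
  MOV R3, R1  → R3 = 89  (save R1)
  MOV R1, R5  → R1 = 23  (R1 gets R5's value)
  MOV R5, R3  → R5 = 89  (R5 gets saved value)
Final: R1 = 23

23


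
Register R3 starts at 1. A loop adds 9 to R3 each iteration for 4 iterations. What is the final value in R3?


Starting value: R3 = 1
  Iter 1: R3 = 1 + 9 = 10
  Iter 2: R3 = 10 + 9 = 19
  Iter 3: R3 = 19 + 9 = 28
  Iter 4: R3 = 28 + 9 = 37
Final: R3 = 37

37


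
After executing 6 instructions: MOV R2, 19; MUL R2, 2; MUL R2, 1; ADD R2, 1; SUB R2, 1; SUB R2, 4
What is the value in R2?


Register state trace:
  MOV R2, 19  → R2 = 19
  MUL R2, 2  → R2 = 19 * 2 = 38
  MUL R2, 1  → R2 = 38 * 1 = 38
  ADD R2, 1  → R2 = 38 + 1 = 39
  SUB R2, 1  → R2 = 39 - 1 = 38
  SUB R2, 4  → R2 = 38 - 4 = 34
Final: R2 = 34

34


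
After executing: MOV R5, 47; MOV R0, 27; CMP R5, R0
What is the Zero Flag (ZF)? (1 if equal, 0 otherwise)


Register state trace:
  MOV R5, 47  → R5 = 47
  MOV R0, 27  → R0 = 27
  CMP R5, R0  → computes 47 - 27 = 20
  Result is nonzero, so values are not equal
ZF = 0

0


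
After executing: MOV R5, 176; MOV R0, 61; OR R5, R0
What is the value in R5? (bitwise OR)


Register state trace:
  MOV R5, 176  → R5 = 176 (0b10110000)
  MOV R0, 61  → R0 = 61 (0b00111101)
  OR R5, R0   → R5 = 176 OR 61 = 189 (0b10111101)
Final: R5 = 189

189


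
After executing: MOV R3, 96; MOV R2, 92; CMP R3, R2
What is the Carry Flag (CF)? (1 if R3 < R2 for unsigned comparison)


Register state trace:
  MOV R3, 96  → R3 = 96
  MOV R2, 92  → R2 = 92
  CMP R3, R2  → unsigned 96 - 92: no borrow
  96 >= 92, so CF = 0
CF = 0

0


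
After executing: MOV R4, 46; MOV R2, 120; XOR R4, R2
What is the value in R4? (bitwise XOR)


Register state trace:
  MOV R4, 46  → R4 = 46 (0b00101110)
  MOV R2, 120  → R2 = 120 (0b01111000)
  XOR R4, R2  → R4 = 46 XOR 120 = 86 (0b01010110)
Final: R4 = 86

86


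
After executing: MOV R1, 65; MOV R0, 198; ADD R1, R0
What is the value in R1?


Register state trace:
  MOV R1, 65  → R1 = 65
  MOV R0, 198  → R0 = 198
  ADD R1, R0  → R1 = 65 + 198 = 263
Final: R1 = 263

263


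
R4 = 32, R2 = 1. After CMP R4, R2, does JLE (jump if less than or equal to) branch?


Trace:
  R4 = 32, R2 = 1
  CMP R4, R2  → compares 32 vs 1
  JLE checks: is 32 less than or equal to 1?
  32 > 1, so condition is false
Branch taken: No

No


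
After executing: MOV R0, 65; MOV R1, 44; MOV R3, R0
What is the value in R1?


Register state trace:
  MOV R0, 65  → R0 = 65
  MOV R1, 44  → R1 = 44
  MOV R3, R0  → R3 = 65
Final: R1 = 44

44


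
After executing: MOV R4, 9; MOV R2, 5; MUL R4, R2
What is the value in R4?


Register state trace:
  MOV R4, 9  → R4 = 9
  MOV R2, 5  → R2 = 5
  MUL R4, R2  → R4 = 9 * 5 = 45
Final: R4 = 45

45


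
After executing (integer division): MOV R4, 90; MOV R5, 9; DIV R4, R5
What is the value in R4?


Register state trace:
  MOV R4, 90  → R4 = 90
  MOV R5, 9  → R5 = 9
  DIV R4, R5  → R4 = 90 // 9 = 10
Final: R4 = 10

10


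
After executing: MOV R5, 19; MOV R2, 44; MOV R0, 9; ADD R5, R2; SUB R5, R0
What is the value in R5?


Register state trace:
  MOV R5, 19  → R5 = 19
  MOV R2, 44  → R2 = 44
  MOV R0, 9  → R0 = 9
  ADD R5, R2  → R5 = 19 + 44 = 63
  SUB R5, R0  → R5 = 63 - 9 = 54
Final: R5 = 54

54


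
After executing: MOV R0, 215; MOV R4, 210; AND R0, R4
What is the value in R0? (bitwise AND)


Register state trace:
  MOV R0, 215  → R0 = 215 (0b11010111)
  MOV R4, 210  → R4 = 210 (0b11010010)
  AND R0, R4  → R0 = 215 AND 210 = 210 (0b11010010)
Final: R0 = 210

210


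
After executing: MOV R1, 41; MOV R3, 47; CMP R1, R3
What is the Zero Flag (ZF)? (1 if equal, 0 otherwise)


Register state trace:
  MOV R1, 41  → R1 = 41
  MOV R3, 47  → R3 = 47
  CMP R1, R3  → computes 41 - 47 = -6
  Result is nonzero, so values are not equal
ZF = 0

0


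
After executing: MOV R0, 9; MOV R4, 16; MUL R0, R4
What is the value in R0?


Register state trace:
  MOV R0, 9  → R0 = 9
  MOV R4, 16  → R4 = 16
  MUL R0, R4  → R0 = 9 * 16 = 144
Final: R0 = 144

144


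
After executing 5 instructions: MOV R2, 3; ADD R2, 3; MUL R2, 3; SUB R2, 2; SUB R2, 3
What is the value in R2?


Register state trace:
  MOV R2, 3  → R2 = 3
  ADD R2, 3  → R2 = 3 + 3 = 6
  MUL R2, 3  → R2 = 6 * 3 = 18
  SUB R2, 2  → R2 = 18 - 2 = 16
  SUB R2, 3  → R2 = 16 - 3 = 13
Final: R2 = 13

13


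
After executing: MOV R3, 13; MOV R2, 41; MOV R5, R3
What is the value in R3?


Register state trace:
  MOV R3, 13  → R3 = 13
  MOV R2, 41  → R2 = 41
  MOV R5, R3  → R5 = 13
Final: R3 = 13

13


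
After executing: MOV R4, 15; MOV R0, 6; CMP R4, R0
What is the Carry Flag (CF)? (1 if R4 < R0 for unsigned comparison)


Register state trace:
  MOV R4, 15  → R4 = 15
  MOV R0, 6  → R0 = 6
  CMP R4, R0  → unsigned 15 - 6: no borrow
  15 >= 6, so CF = 0
CF = 0

0


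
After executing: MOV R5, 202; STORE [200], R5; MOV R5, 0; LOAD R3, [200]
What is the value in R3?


Register and memory trace:
  MOV R5, 202  → R5 = 202
  STORE [200], R5  → mem[200] = 202
  MOV R5, 0  → R5 = 0
  LOAD R3, [200]  → R3 = mem[200] = 202
Final: R3 = 202

202


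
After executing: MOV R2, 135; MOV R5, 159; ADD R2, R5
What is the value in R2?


Register state trace:
  MOV R2, 135  → R2 = 135
  MOV R5, 159  → R5 = 159
  ADD R2, R5  → R2 = 135 + 159 = 294
Final: R2 = 294

294


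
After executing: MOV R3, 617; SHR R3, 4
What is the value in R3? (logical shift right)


Register state trace:
  MOV R3, 617  → R3 = 617
  SHR R3, 4  → R3 = 617 >> 4 = 617 // 2^4 = 38
Final: R3 = 38

38


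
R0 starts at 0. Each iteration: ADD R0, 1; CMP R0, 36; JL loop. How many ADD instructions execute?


Loop trace (R0 starts at 0, target 36, step 1):
  ADD #1: R0 = 0 + 1 = 1  → 1 < 36, loop
  ADD #2: R0 = 1 + 1 = 2  → 2 < 36, loop
  ADD #3: R0 = 2 + 1 = 3  → 3 < 36, loop
  ADD #4: R0 = 3 + 1 = 4  → 4 < 36, loop
  ADD #5: R0 = 4 + 1 = 5  → 5 < 36, loop
  ADD #6: R0 = 5 + 1 = 6  → 6 < 36, loop
  ADD #7: R0 = 6 + 1 = 7  → 7 < 36, loop
  ADD #8: R0 = 7 + 1 = 8  → 8 < 36, loop
  ADD #9: R0 = 8 + 1 = 9  → 9 < 36, loop
  ADD #10: R0 = 9 + 1 = 10  → 10 < 36, loop
  ADD #11: R0 = 10 + 1 = 11  → 11 < 36, loop
  ADD #12: R0 = 11 + 1 = 12  → 12 < 36, loop
  ADD #13: R0 = 12 + 1 = 13  → 13 < 36, loop
  ADD #14: R0 = 13 + 1 = 14  → 14 < 36, loop
  ADD #15: R0 = 14 + 1 = 15  → 15 < 36, loop
  ADD #16: R0 = 15 + 1 = 16  → 16 < 36, loop
  ADD #17: R0 = 16 + 1 = 17  → 17 < 36, loop
  ADD #18: R0 = 17 + 1 = 18  → 18 < 36, loop
  ADD #19: R0 = 18 + 1 = 19  → 19 < 36, loop
  ADD #20: R0 = 19 + 1 = 20  → 20 < 36, loop
  ADD #21: R0 = 20 + 1 = 21  → 21 < 36, loop
  ADD #22: R0 = 21 + 1 = 22  → 22 < 36, loop
  ADD #23: R0 = 22 + 1 = 23  → 23 < 36, loop
  ADD #24: R0 = 23 + 1 = 24  → 24 < 36, loop
  ADD #25: R0 = 24 + 1 = 25  → 25 < 36, loop
  ADD #26: R0 = 25 + 1 = 26  → 26 < 36, loop
  ADD #27: R0 = 26 + 1 = 27  → 27 < 36, loop
  ADD #28: R0 = 27 + 1 = 28  → 28 < 36, loop
  ADD #29: R0 = 28 + 1 = 29  → 29 < 36, loop
  ADD #30: R0 = 29 + 1 = 30  → 30 < 36, loop
  ADD #31: R0 = 30 + 1 = 31  → 31 < 36, loop
  ADD #32: R0 = 31 + 1 = 32  → 32 < 36, loop
  ADD #33: R0 = 32 + 1 = 33  → 33 < 36, loop
  ADD #34: R0 = 33 + 1 = 34  → 34 < 36, loop
  ADD #35: R0 = 34 + 1 = 35  → 35 < 36, loop
  ADD #36: R0 = 35 + 1 = 36  → 36 >= 36, exit
Total ADD instructions: 36

36


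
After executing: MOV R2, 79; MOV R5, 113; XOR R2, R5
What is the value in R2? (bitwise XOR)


Register state trace:
  MOV R2, 79  → R2 = 79 (0b01001111)
  MOV R5, 113  → R5 = 113 (0b01110001)
  XOR R2, R5  → R2 = 79 XOR 113 = 62 (0b00111110)
Final: R2 = 62

62


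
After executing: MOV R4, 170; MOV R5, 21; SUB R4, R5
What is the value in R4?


Register state trace:
  MOV R4, 170  → R4 = 170
  MOV R5, 21  → R5 = 21
  SUB R4, R5  → R4 = 170 - 21 = 149
Final: R4 = 149

149


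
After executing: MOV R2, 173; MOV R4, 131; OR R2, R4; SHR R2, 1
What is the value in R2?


Register state trace:
  MOV R2, 173  → R2 = 173 (0b10101101)
  MOV R4, 131  → R4 = 131 (0b10000011)
  OR R2, R4  → R2 = 173 OR 131 = 175 (0b10101111)
  SHR R2, 1  → R2 = 175 >> 1 = 87
Final: R2 = 87

87


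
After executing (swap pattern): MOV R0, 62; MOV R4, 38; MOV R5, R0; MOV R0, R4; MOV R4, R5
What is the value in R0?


Register state trace (swap pattern):
  MOV R0, 62  → R0 = 62
  MOV R4, 38  → R4 = 38
  MOV R5, R0  → R5 = 62  (save R0)
  MOV R0, R4  → R0 = 38  (R0 gets R4's value)
  MOV R4, R5  → R4 = 62  (R4 gets saved value)
Final: R0 = 38

38


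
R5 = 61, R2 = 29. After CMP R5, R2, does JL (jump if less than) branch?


Trace:
  R5 = 61, R2 = 29
  CMP R5, R2  → compares 61 vs 29
  JL checks: is 61 less than 29?
  61 > 29, so condition is false
Branch taken: No

No


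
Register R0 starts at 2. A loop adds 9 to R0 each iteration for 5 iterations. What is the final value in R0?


Starting value: R0 = 2
  Iter 1: R0 = 2 + 9 = 11
  Iter 2: R0 = 11 + 9 = 20
  Iter 3: R0 = 20 + 9 = 29
  Iter 4: R0 = 29 + 9 = 38
  Iter 5: R0 = 38 + 9 = 47
Final: R0 = 47

47


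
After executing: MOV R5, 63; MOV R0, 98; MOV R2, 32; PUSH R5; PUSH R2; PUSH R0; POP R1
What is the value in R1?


Stack trace (top is rightmost):
  MOV R5, 63  → R5 = 63
  MOV R0, 98  → R0 = 98
  MOV R2, 32  → R2 = 32
  PUSH R5  → stack: [63]
  PUSH R2  → stack: [63, 32]
  PUSH R0  → stack: [63, 32, 98]
  POP R1  → R1 = 98, stack: [63, 32]
Final: R1 = 98

98


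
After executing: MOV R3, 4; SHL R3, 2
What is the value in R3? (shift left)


Register state trace:
  MOV R3, 4  → R3 = 4
  SHL R3, 2  → R3 = 4 << 2 = 4 * 2^2 = 16
Final: R3 = 16

16


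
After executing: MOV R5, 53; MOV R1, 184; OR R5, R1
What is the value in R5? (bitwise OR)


Register state trace:
  MOV R5, 53  → R5 = 53 (0b00110101)
  MOV R1, 184  → R1 = 184 (0b10111000)
  OR R5, R1   → R5 = 53 OR 184 = 189 (0b10111101)
Final: R5 = 189

189


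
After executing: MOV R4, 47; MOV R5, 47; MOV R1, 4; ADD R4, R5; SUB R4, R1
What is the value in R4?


Register state trace:
  MOV R4, 47  → R4 = 47
  MOV R5, 47  → R5 = 47
  MOV R1, 4  → R1 = 4
  ADD R4, R5  → R4 = 47 + 47 = 94
  SUB R4, R1  → R4 = 94 - 4 = 90
Final: R4 = 90

90


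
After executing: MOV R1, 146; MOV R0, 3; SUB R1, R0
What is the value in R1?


Register state trace:
  MOV R1, 146  → R1 = 146
  MOV R0, 3  → R0 = 3
  SUB R1, R0  → R1 = 146 - 3 = 143
Final: R1 = 143

143


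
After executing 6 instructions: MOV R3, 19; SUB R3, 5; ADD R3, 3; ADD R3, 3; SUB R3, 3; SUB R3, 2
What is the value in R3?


Register state trace:
  MOV R3, 19  → R3 = 19
  SUB R3, 5  → R3 = 19 - 5 = 14
  ADD R3, 3  → R3 = 14 + 3 = 17
  ADD R3, 3  → R3 = 17 + 3 = 20
  SUB R3, 3  → R3 = 20 - 3 = 17
  SUB R3, 2  → R3 = 17 - 2 = 15
Final: R3 = 15

15


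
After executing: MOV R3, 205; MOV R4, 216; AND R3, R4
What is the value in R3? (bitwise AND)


Register state trace:
  MOV R3, 205  → R3 = 205 (0b11001101)
  MOV R4, 216  → R4 = 216 (0b11011000)
  AND R3, R4  → R3 = 205 AND 216 = 200 (0b11001000)
Final: R3 = 200

200


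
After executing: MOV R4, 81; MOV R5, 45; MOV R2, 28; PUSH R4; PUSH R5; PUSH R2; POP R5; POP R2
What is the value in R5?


Stack trace (top is rightmost):
  MOV R4, 81  → R4 = 81
  MOV R5, 45  → R5 = 45
  MOV R2, 28  → R2 = 28
  PUSH R4  → stack: [81]
  PUSH R5  → stack: [81, 45]
  PUSH R2  → stack: [81, 45, 28]
  POP R5  → R5 = 28, stack: [81, 45]
  POP R2  → R2 = 45, stack: [81]
Final: R5 = 28

28


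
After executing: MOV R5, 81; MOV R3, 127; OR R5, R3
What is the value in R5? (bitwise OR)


Register state trace:
  MOV R5, 81  → R5 = 81 (0b01010001)
  MOV R3, 127  → R3 = 127 (0b01111111)
  OR R5, R3   → R5 = 81 OR 127 = 127 (0b01111111)
Final: R5 = 127

127


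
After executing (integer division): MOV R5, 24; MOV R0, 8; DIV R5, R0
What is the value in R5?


Register state trace:
  MOV R5, 24  → R5 = 24
  MOV R0, 8  → R0 = 8
  DIV R5, R0  → R5 = 24 // 8 = 3
Final: R5 = 3

3


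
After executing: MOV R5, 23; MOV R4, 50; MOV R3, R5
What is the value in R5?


Register state trace:
  MOV R5, 23  → R5 = 23
  MOV R4, 50  → R4 = 50
  MOV R3, R5  → R3 = 23
Final: R5 = 23

23


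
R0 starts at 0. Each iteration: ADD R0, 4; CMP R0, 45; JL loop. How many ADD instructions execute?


Loop trace (R0 starts at 0, target 45, step 4):
  ADD #1: R0 = 0 + 4 = 4  → 4 < 45, loop
  ADD #2: R0 = 4 + 4 = 8  → 8 < 45, loop
  ADD #3: R0 = 8 + 4 = 12  → 12 < 45, loop
  ADD #4: R0 = 12 + 4 = 16  → 16 < 45, loop
  ADD #5: R0 = 16 + 4 = 20  → 20 < 45, loop
  ADD #6: R0 = 20 + 4 = 24  → 24 < 45, loop
  ADD #7: R0 = 24 + 4 = 28  → 28 < 45, loop
  ADD #8: R0 = 28 + 4 = 32  → 32 < 45, loop
  ADD #9: R0 = 32 + 4 = 36  → 36 < 45, loop
  ADD #10: R0 = 36 + 4 = 40  → 40 < 45, loop
  ADD #11: R0 = 40 + 4 = 44  → 44 < 45, loop
  ADD #12: R0 = 44 + 4 = 48  → 48 >= 45, exit
Total ADD instructions: 12

12


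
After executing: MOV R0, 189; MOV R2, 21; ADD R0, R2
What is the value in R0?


Register state trace:
  MOV R0, 189  → R0 = 189
  MOV R2, 21  → R2 = 21
  ADD R0, R2  → R0 = 189 + 21 = 210
Final: R0 = 210

210


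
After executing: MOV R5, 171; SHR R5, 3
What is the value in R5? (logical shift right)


Register state trace:
  MOV R5, 171  → R5 = 171
  SHR R5, 3  → R5 = 171 >> 3 = 171 // 2^3 = 21
Final: R5 = 21

21


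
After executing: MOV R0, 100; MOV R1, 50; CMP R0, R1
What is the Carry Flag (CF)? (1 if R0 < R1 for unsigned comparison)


Register state trace:
  MOV R0, 100  → R0 = 100
  MOV R1, 50  → R1 = 50
  CMP R0, R1  → unsigned 100 - 50: no borrow
  100 >= 50, so CF = 0
CF = 0

0


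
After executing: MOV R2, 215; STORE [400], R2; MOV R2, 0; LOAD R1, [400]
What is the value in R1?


Register and memory trace:
  MOV R2, 215  → R2 = 215
  STORE [400], R2  → mem[400] = 215
  MOV R2, 0  → R2 = 0
  LOAD R1, [400]  → R1 = mem[400] = 215
Final: R1 = 215

215


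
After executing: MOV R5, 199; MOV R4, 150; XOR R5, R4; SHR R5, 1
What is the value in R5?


Register state trace:
  MOV R5, 199  → R5 = 199 (0b11000111)
  MOV R4, 150  → R4 = 150 (0b10010110)
  XOR R5, R4  → R5 = 199 XOR 150 = 81 (0b01010001)
  SHR R5, 1  → R5 = 81 >> 1 = 40
Final: R5 = 40

40


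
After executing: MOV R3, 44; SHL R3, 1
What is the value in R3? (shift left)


Register state trace:
  MOV R3, 44  → R3 = 44
  SHL R3, 1  → R3 = 44 << 1 = 44 * 2^1 = 88
Final: R3 = 88

88


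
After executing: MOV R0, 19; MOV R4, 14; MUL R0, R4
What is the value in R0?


Register state trace:
  MOV R0, 19  → R0 = 19
  MOV R4, 14  → R4 = 14
  MUL R0, R4  → R0 = 19 * 14 = 266
Final: R0 = 266

266


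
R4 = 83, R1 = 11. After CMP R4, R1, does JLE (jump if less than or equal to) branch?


Trace:
  R4 = 83, R1 = 11
  CMP R4, R1  → compares 83 vs 11
  JLE checks: is 83 less than or equal to 11?
  83 > 11, so condition is false
Branch taken: No

No


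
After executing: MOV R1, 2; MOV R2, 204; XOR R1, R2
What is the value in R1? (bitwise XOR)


Register state trace:
  MOV R1, 2  → R1 = 2 (0b00000010)
  MOV R2, 204  → R2 = 204 (0b11001100)
  XOR R1, R2  → R1 = 2 XOR 204 = 206 (0b11001110)
Final: R1 = 206

206


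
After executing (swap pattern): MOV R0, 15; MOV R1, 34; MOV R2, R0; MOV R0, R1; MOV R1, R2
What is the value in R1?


Register state trace (swap pattern):
  MOV R0, 15  → R0 = 15
  MOV R1, 34  → R1 = 34
  MOV R2, R0  → R2 = 15  (save R0)
  MOV R0, R1  → R0 = 34  (R0 gets R1's value)
  MOV R1, R2  → R1 = 15  (R1 gets saved value)
Final: R1 = 15

15


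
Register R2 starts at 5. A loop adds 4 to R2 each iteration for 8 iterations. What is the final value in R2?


Starting value: R2 = 5
  Iter 1: R2 = 5 + 4 = 9
  Iter 2: R2 = 9 + 4 = 13
  Iter 3: R2 = 13 + 4 = 17
  Iter 4: R2 = 17 + 4 = 21
  Iter 5: R2 = 21 + 4 = 25
  Iter 6: R2 = 25 + 4 = 29
  Iter 7: R2 = 29 + 4 = 33
  Iter 8: R2 = 33 + 4 = 37
Final: R2 = 37

37


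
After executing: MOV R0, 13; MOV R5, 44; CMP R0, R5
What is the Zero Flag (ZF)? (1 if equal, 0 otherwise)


Register state trace:
  MOV R0, 13  → R0 = 13
  MOV R5, 44  → R5 = 44
  CMP R0, R5  → computes 13 - 44 = -31
  Result is nonzero, so values are not equal
ZF = 0

0


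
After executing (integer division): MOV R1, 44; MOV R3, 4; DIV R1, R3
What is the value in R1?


Register state trace:
  MOV R1, 44  → R1 = 44
  MOV R3, 4  → R3 = 4
  DIV R1, R3  → R1 = 44 // 4 = 11
Final: R1 = 11

11


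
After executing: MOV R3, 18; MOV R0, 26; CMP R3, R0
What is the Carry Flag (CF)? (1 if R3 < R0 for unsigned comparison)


Register state trace:
  MOV R3, 18  → R3 = 18
  MOV R0, 26  → R0 = 26
  CMP R3, R0  → unsigned 18 - 26: borrow occurs
  18 < 26, so CF = 1
CF = 1

1


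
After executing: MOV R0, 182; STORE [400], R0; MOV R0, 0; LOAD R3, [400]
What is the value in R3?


Register and memory trace:
  MOV R0, 182  → R0 = 182
  STORE [400], R0  → mem[400] = 182
  MOV R0, 0  → R0 = 0
  LOAD R3, [400]  → R3 = mem[400] = 182
Final: R3 = 182

182


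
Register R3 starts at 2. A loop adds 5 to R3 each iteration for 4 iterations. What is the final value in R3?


Starting value: R3 = 2
  Iter 1: R3 = 2 + 5 = 7
  Iter 2: R3 = 7 + 5 = 12
  Iter 3: R3 = 12 + 5 = 17
  Iter 4: R3 = 17 + 5 = 22
Final: R3 = 22

22


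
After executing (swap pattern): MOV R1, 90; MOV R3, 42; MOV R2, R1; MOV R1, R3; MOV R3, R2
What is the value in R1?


Register state trace (swap pattern):
  MOV R1, 90  → R1 = 90
  MOV R3, 42  → R3 = 42
  MOV R2, R1  → R2 = 90  (save R1)
  MOV R1, R3  → R1 = 42  (R1 gets R3's value)
  MOV R3, R2  → R3 = 90  (R3 gets saved value)
Final: R1 = 42

42


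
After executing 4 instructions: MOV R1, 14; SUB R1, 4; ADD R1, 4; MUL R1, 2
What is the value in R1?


Register state trace:
  MOV R1, 14  → R1 = 14
  SUB R1, 4  → R1 = 14 - 4 = 10
  ADD R1, 4  → R1 = 10 + 4 = 14
  MUL R1, 2  → R1 = 14 * 2 = 28
Final: R1 = 28

28


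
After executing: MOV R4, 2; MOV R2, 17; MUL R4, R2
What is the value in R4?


Register state trace:
  MOV R4, 2  → R4 = 2
  MOV R2, 17  → R2 = 17
  MUL R4, R2  → R4 = 2 * 17 = 34
Final: R4 = 34

34


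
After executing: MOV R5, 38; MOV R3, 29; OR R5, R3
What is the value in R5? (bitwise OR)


Register state trace:
  MOV R5, 38  → R5 = 38 (0b00100110)
  MOV R3, 29  → R3 = 29 (0b00011101)
  OR R5, R3   → R5 = 38 OR 29 = 63 (0b00111111)
Final: R5 = 63

63


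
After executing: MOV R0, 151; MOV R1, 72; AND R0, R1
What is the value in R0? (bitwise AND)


Register state trace:
  MOV R0, 151  → R0 = 151 (0b10010111)
  MOV R1, 72  → R1 = 72 (0b01001000)
  AND R0, R1  → R0 = 151 AND 72 = 0 (0b00000000)
Final: R0 = 0

0


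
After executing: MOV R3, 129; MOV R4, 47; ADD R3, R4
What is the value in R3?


Register state trace:
  MOV R3, 129  → R3 = 129
  MOV R4, 47  → R4 = 47
  ADD R3, R4  → R3 = 129 + 47 = 176
Final: R3 = 176

176


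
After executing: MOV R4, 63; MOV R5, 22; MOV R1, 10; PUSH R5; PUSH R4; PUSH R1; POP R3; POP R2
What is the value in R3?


Stack trace (top is rightmost):
  MOV R4, 63  → R4 = 63
  MOV R5, 22  → R5 = 22
  MOV R1, 10  → R1 = 10
  PUSH R5  → stack: [22]
  PUSH R4  → stack: [22, 63]
  PUSH R1  → stack: [22, 63, 10]
  POP R3  → R3 = 10, stack: [22, 63]
  POP R2  → R2 = 63, stack: [22]
Final: R3 = 10

10


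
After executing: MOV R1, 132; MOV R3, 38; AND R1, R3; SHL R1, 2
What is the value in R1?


Register state trace:
  MOV R1, 132  → R1 = 132 (0b10000100)
  MOV R3, 38  → R3 = 38 (0b00100110)
  AND R1, R3  → R1 = 132 AND 38 = 4 (0b00000100)
  SHL R1, 2  → R1 = 4 << 2 = 16
Final: R1 = 16

16


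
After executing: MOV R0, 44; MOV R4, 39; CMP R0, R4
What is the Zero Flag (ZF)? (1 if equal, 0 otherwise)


Register state trace:
  MOV R0, 44  → R0 = 44
  MOV R4, 39  → R4 = 39
  CMP R0, R4  → computes 44 - 39 = 5
  Result is nonzero, so values are not equal
ZF = 0

0


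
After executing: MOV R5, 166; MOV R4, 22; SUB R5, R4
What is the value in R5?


Register state trace:
  MOV R5, 166  → R5 = 166
  MOV R4, 22  → R4 = 22
  SUB R5, R4  → R5 = 166 - 22 = 144
Final: R5 = 144

144


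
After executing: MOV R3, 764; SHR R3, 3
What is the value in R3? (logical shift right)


Register state trace:
  MOV R3, 764  → R3 = 764
  SHR R3, 3  → R3 = 764 >> 3 = 764 // 2^3 = 95
Final: R3 = 95

95


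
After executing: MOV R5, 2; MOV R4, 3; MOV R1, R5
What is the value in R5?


Register state trace:
  MOV R5, 2  → R5 = 2
  MOV R4, 3  → R4 = 3
  MOV R1, R5  → R1 = 2
Final: R5 = 2

2


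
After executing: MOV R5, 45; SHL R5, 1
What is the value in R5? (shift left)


Register state trace:
  MOV R5, 45  → R5 = 45
  SHL R5, 1  → R5 = 45 << 1 = 45 * 2^1 = 90
Final: R5 = 90

90


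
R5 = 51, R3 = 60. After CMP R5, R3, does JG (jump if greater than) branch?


Trace:
  R5 = 51, R3 = 60
  CMP R5, R3  → compares 51 vs 60
  JG checks: is 51 greater than 60?
  51 < 60, so condition is false
Branch taken: No

No


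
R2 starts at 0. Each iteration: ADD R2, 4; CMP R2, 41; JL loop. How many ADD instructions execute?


Loop trace (R2 starts at 0, target 41, step 4):
  ADD #1: R2 = 0 + 4 = 4  → 4 < 41, loop
  ADD #2: R2 = 4 + 4 = 8  → 8 < 41, loop
  ADD #3: R2 = 8 + 4 = 12  → 12 < 41, loop
  ADD #4: R2 = 12 + 4 = 16  → 16 < 41, loop
  ADD #5: R2 = 16 + 4 = 20  → 20 < 41, loop
  ADD #6: R2 = 20 + 4 = 24  → 24 < 41, loop
  ADD #7: R2 = 24 + 4 = 28  → 28 < 41, loop
  ADD #8: R2 = 28 + 4 = 32  → 32 < 41, loop
  ADD #9: R2 = 32 + 4 = 36  → 36 < 41, loop
  ADD #10: R2 = 36 + 4 = 40  → 40 < 41, loop
  ADD #11: R2 = 40 + 4 = 44  → 44 >= 41, exit
Total ADD instructions: 11

11


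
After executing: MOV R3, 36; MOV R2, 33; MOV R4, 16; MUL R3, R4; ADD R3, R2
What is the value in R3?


Register state trace:
  MOV R3, 36  → R3 = 36
  MOV R2, 33  → R2 = 33
  MOV R4, 16  → R4 = 16
  MUL R3, R4  → R3 = 36 * 16 = 576
  ADD R3, R2  → R3 = 576 + 33 = 609
Final: R3 = 609

609


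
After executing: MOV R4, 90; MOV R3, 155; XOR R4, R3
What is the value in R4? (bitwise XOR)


Register state trace:
  MOV R4, 90  → R4 = 90 (0b01011010)
  MOV R3, 155  → R3 = 155 (0b10011011)
  XOR R4, R3  → R4 = 90 XOR 155 = 193 (0b11000001)
Final: R4 = 193

193


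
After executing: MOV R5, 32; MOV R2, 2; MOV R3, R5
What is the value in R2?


Register state trace:
  MOV R5, 32  → R5 = 32
  MOV R2, 2  → R2 = 2
  MOV R3, R5  → R3 = 32
Final: R2 = 2

2


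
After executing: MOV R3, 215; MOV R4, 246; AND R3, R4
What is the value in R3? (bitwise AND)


Register state trace:
  MOV R3, 215  → R3 = 215 (0b11010111)
  MOV R4, 246  → R4 = 246 (0b11110110)
  AND R3, R4  → R3 = 215 AND 246 = 214 (0b11010110)
Final: R3 = 214

214


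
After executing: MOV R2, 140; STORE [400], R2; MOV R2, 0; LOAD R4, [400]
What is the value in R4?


Register and memory trace:
  MOV R2, 140  → R2 = 140
  STORE [400], R2  → mem[400] = 140
  MOV R2, 0  → R2 = 0
  LOAD R4, [400]  → R4 = mem[400] = 140
Final: R4 = 140

140


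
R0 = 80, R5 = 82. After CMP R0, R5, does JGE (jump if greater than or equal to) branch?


Trace:
  R0 = 80, R5 = 82
  CMP R0, R5  → compares 80 vs 82
  JGE checks: is 80 greater than or equal to 82?
  80 < 82, so condition is false
Branch taken: No

No


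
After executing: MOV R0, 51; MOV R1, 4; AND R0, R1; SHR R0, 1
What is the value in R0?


Register state trace:
  MOV R0, 51  → R0 = 51 (0b00110011)
  MOV R1, 4  → R1 = 4 (0b00000100)
  AND R0, R1  → R0 = 51 AND 4 = 0 (0b00000000)
  SHR R0, 1  → R0 = 0 >> 1 = 0
Final: R0 = 0

0


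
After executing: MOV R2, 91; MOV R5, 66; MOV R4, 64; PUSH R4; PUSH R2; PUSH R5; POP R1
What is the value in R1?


Stack trace (top is rightmost):
  MOV R2, 91  → R2 = 91
  MOV R5, 66  → R5 = 66
  MOV R4, 64  → R4 = 64
  PUSH R4  → stack: [64]
  PUSH R2  → stack: [64, 91]
  PUSH R5  → stack: [64, 91, 66]
  POP R1  → R1 = 66, stack: [64, 91]
Final: R1 = 66

66


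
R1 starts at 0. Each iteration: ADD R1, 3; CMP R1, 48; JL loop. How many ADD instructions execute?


Loop trace (R1 starts at 0, target 48, step 3):
  ADD #1: R1 = 0 + 3 = 3  → 3 < 48, loop
  ADD #2: R1 = 3 + 3 = 6  → 6 < 48, loop
  ADD #3: R1 = 6 + 3 = 9  → 9 < 48, loop
  ADD #4: R1 = 9 + 3 = 12  → 12 < 48, loop
  ADD #5: R1 = 12 + 3 = 15  → 15 < 48, loop
  ADD #6: R1 = 15 + 3 = 18  → 18 < 48, loop
  ADD #7: R1 = 18 + 3 = 21  → 21 < 48, loop
  ADD #8: R1 = 21 + 3 = 24  → 24 < 48, loop
  ADD #9: R1 = 24 + 3 = 27  → 27 < 48, loop
  ADD #10: R1 = 27 + 3 = 30  → 30 < 48, loop
  ADD #11: R1 = 30 + 3 = 33  → 33 < 48, loop
  ADD #12: R1 = 33 + 3 = 36  → 36 < 48, loop
  ADD #13: R1 = 36 + 3 = 39  → 39 < 48, loop
  ADD #14: R1 = 39 + 3 = 42  → 42 < 48, loop
  ADD #15: R1 = 42 + 3 = 45  → 45 < 48, loop
  ADD #16: R1 = 45 + 3 = 48  → 48 >= 48, exit
Total ADD instructions: 16

16


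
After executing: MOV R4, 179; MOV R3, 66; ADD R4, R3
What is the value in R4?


Register state trace:
  MOV R4, 179  → R4 = 179
  MOV R3, 66  → R3 = 66
  ADD R4, R3  → R4 = 179 + 66 = 245
Final: R4 = 245

245


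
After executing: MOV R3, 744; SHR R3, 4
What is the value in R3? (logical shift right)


Register state trace:
  MOV R3, 744  → R3 = 744
  SHR R3, 4  → R3 = 744 >> 4 = 744 // 2^4 = 46
Final: R3 = 46

46


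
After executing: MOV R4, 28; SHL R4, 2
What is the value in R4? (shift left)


Register state trace:
  MOV R4, 28  → R4 = 28
  SHL R4, 2  → R4 = 28 << 2 = 28 * 2^2 = 112
Final: R4 = 112

112


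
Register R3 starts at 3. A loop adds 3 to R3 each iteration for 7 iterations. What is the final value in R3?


Starting value: R3 = 3
  Iter 1: R3 = 3 + 3 = 6
  Iter 2: R3 = 6 + 3 = 9
  Iter 3: R3 = 9 + 3 = 12
  Iter 4: R3 = 12 + 3 = 15
  Iter 5: R3 = 15 + 3 = 18
  Iter 6: R3 = 18 + 3 = 21
  Iter 7: R3 = 21 + 3 = 24
Final: R3 = 24

24


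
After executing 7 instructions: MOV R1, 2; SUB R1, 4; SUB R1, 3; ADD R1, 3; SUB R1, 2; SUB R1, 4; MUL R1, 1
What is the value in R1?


Register state trace:
  MOV R1, 2  → R1 = 2
  SUB R1, 4  → R1 = 2 - 4 = -2
  SUB R1, 3  → R1 = -2 - 3 = -5
  ADD R1, 3  → R1 = -5 + 3 = -2
  SUB R1, 2  → R1 = -2 - 2 = -4
  SUB R1, 4  → R1 = -4 - 4 = -8
  MUL R1, 1  → R1 = -8 * 1 = -8
Final: R1 = -8

-8


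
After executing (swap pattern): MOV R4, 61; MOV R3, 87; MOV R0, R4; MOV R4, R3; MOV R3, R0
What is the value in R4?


Register state trace (swap pattern):
  MOV R4, 61  → R4 = 61
  MOV R3, 87  → R3 = 87
  MOV R0, R4  → R0 = 61  (save R4)
  MOV R4, R3  → R4 = 87  (R4 gets R3's value)
  MOV R3, R0  → R3 = 61  (R3 gets saved value)
Final: R4 = 87

87


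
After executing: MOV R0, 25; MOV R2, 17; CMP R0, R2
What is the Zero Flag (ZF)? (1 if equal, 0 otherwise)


Register state trace:
  MOV R0, 25  → R0 = 25
  MOV R2, 17  → R2 = 17
  CMP R0, R2  → computes 25 - 17 = 8
  Result is nonzero, so values are not equal
ZF = 0

0


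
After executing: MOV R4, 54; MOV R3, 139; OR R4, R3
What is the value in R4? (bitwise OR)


Register state trace:
  MOV R4, 54  → R4 = 54 (0b00110110)
  MOV R3, 139  → R3 = 139 (0b10001011)
  OR R4, R3   → R4 = 54 OR 139 = 191 (0b10111111)
Final: R4 = 191

191


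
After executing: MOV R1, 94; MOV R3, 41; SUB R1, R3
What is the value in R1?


Register state trace:
  MOV R1, 94  → R1 = 94
  MOV R3, 41  → R3 = 41
  SUB R1, R3  → R1 = 94 - 41 = 53
Final: R1 = 53

53


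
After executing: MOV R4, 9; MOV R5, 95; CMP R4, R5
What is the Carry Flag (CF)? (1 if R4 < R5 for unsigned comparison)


Register state trace:
  MOV R4, 9  → R4 = 9
  MOV R5, 95  → R5 = 95
  CMP R4, R5  → unsigned 9 - 95: borrow occurs
  9 < 95, so CF = 1
CF = 1

1


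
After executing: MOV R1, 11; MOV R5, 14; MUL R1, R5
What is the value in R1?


Register state trace:
  MOV R1, 11  → R1 = 11
  MOV R5, 14  → R5 = 14
  MUL R1, R5  → R1 = 11 * 14 = 154
Final: R1 = 154

154


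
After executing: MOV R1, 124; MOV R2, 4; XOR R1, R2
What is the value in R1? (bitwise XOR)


Register state trace:
  MOV R1, 124  → R1 = 124 (0b01111100)
  MOV R2, 4  → R2 = 4 (0b00000100)
  XOR R1, R2  → R1 = 124 XOR 4 = 120 (0b01111000)
Final: R1 = 120

120


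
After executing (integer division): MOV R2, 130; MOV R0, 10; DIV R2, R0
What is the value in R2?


Register state trace:
  MOV R2, 130  → R2 = 130
  MOV R0, 10  → R0 = 10
  DIV R2, R0  → R2 = 130 // 10 = 13
Final: R2 = 13

13


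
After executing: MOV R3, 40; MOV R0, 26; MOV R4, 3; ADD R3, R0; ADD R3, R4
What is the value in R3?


Register state trace:
  MOV R3, 40  → R3 = 40
  MOV R0, 26  → R0 = 26
  MOV R4, 3  → R4 = 3
  ADD R3, R0  → R3 = 40 + 26 = 66
  ADD R3, R4  → R3 = 66 + 3 = 69
Final: R3 = 69

69


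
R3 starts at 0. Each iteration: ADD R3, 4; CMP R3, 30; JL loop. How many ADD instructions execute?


Loop trace (R3 starts at 0, target 30, step 4):
  ADD #1: R3 = 0 + 4 = 4  → 4 < 30, loop
  ADD #2: R3 = 4 + 4 = 8  → 8 < 30, loop
  ADD #3: R3 = 8 + 4 = 12  → 12 < 30, loop
  ADD #4: R3 = 12 + 4 = 16  → 16 < 30, loop
  ADD #5: R3 = 16 + 4 = 20  → 20 < 30, loop
  ADD #6: R3 = 20 + 4 = 24  → 24 < 30, loop
  ADD #7: R3 = 24 + 4 = 28  → 28 < 30, loop
  ADD #8: R3 = 28 + 4 = 32  → 32 >= 30, exit
Total ADD instructions: 8

8


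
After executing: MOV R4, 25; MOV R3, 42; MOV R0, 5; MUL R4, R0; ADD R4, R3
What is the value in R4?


Register state trace:
  MOV R4, 25  → R4 = 25
  MOV R3, 42  → R3 = 42
  MOV R0, 5  → R0 = 5
  MUL R4, R0  → R4 = 25 * 5 = 125
  ADD R4, R3  → R4 = 125 + 42 = 167
Final: R4 = 167

167


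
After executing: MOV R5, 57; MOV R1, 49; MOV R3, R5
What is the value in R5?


Register state trace:
  MOV R5, 57  → R5 = 57
  MOV R1, 49  → R1 = 49
  MOV R3, R5  → R3 = 57
Final: R5 = 57

57


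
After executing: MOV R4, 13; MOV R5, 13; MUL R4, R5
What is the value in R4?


Register state trace:
  MOV R4, 13  → R4 = 13
  MOV R5, 13  → R5 = 13
  MUL R4, R5  → R4 = 13 * 13 = 169
Final: R4 = 169

169


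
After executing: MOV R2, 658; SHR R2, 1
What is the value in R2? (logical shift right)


Register state trace:
  MOV R2, 658  → R2 = 658
  SHR R2, 1  → R2 = 658 >> 1 = 658 // 2^1 = 329
Final: R2 = 329

329


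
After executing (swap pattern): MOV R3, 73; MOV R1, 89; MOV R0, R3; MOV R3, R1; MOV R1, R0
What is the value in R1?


Register state trace (swap pattern):
  MOV R3, 73  → R3 = 73
  MOV R1, 89  → R1 = 89
  MOV R0, R3  → R0 = 73  (save R3)
  MOV R3, R1  → R3 = 89  (R3 gets R1's value)
  MOV R1, R0  → R1 = 73  (R1 gets saved value)
Final: R1 = 73

73


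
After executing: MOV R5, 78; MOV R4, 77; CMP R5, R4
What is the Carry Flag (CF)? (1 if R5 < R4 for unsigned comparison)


Register state trace:
  MOV R5, 78  → R5 = 78
  MOV R4, 77  → R4 = 77
  CMP R5, R4  → unsigned 78 - 77: no borrow
  78 >= 77, so CF = 0
CF = 0

0


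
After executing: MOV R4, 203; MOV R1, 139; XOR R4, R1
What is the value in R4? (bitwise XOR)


Register state trace:
  MOV R4, 203  → R4 = 203 (0b11001011)
  MOV R1, 139  → R1 = 139 (0b10001011)
  XOR R4, R1  → R4 = 203 XOR 139 = 64 (0b01000000)
Final: R4 = 64

64


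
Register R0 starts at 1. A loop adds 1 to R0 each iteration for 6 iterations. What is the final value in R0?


Starting value: R0 = 1
  Iter 1: R0 = 1 + 1 = 2
  Iter 2: R0 = 2 + 1 = 3
  Iter 3: R0 = 3 + 1 = 4
  Iter 4: R0 = 4 + 1 = 5
  Iter 5: R0 = 5 + 1 = 6
  Iter 6: R0 = 6 + 1 = 7
Final: R0 = 7

7


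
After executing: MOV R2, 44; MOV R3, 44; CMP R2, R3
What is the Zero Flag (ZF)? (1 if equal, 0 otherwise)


Register state trace:
  MOV R2, 44  → R2 = 44
  MOV R3, 44  → R3 = 44
  CMP R2, R3  → computes 44 - 44 = 0
  Result is zero, so values are equal
ZF = 1

1


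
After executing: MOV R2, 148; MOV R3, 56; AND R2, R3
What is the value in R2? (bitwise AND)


Register state trace:
  MOV R2, 148  → R2 = 148 (0b10010100)
  MOV R3, 56  → R3 = 56 (0b00111000)
  AND R2, R3  → R2 = 148 AND 56 = 16 (0b00010000)
Final: R2 = 16

16


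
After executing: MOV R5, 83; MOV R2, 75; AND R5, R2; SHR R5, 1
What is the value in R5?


Register state trace:
  MOV R5, 83  → R5 = 83 (0b01010011)
  MOV R2, 75  → R2 = 75 (0b01001011)
  AND R5, R2  → R5 = 83 AND 75 = 67 (0b01000011)
  SHR R5, 1  → R5 = 67 >> 1 = 33
Final: R5 = 33

33


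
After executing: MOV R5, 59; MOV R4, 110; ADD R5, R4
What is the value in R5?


Register state trace:
  MOV R5, 59  → R5 = 59
  MOV R4, 110  → R4 = 110
  ADD R5, R4  → R5 = 59 + 110 = 169
Final: R5 = 169

169


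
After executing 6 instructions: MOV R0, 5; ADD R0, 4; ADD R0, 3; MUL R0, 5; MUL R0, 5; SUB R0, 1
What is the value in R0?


Register state trace:
  MOV R0, 5  → R0 = 5
  ADD R0, 4  → R0 = 5 + 4 = 9
  ADD R0, 3  → R0 = 9 + 3 = 12
  MUL R0, 5  → R0 = 12 * 5 = 60
  MUL R0, 5  → R0 = 60 * 5 = 300
  SUB R0, 1  → R0 = 300 - 1 = 299
Final: R0 = 299

299


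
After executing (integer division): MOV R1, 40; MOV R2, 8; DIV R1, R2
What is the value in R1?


Register state trace:
  MOV R1, 40  → R1 = 40
  MOV R2, 8  → R2 = 8
  DIV R1, R2  → R1 = 40 // 8 = 5
Final: R1 = 5

5


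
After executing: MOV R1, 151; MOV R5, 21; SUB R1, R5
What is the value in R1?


Register state trace:
  MOV R1, 151  → R1 = 151
  MOV R5, 21  → R5 = 21
  SUB R1, R5  → R1 = 151 - 21 = 130
Final: R1 = 130

130


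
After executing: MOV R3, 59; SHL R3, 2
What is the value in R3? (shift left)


Register state trace:
  MOV R3, 59  → R3 = 59
  SHL R3, 2  → R3 = 59 << 2 = 59 * 2^2 = 236
Final: R3 = 236

236


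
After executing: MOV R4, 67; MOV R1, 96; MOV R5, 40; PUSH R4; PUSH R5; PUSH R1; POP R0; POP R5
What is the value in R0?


Stack trace (top is rightmost):
  MOV R4, 67  → R4 = 67
  MOV R1, 96  → R1 = 96
  MOV R5, 40  → R5 = 40
  PUSH R4  → stack: [67]
  PUSH R5  → stack: [67, 40]
  PUSH R1  → stack: [67, 40, 96]
  POP R0  → R0 = 96, stack: [67, 40]
  POP R5  → R5 = 40, stack: [67]
Final: R0 = 96

96


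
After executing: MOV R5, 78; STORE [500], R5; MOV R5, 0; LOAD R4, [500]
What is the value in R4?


Register and memory trace:
  MOV R5, 78  → R5 = 78
  STORE [500], R5  → mem[500] = 78
  MOV R5, 0  → R5 = 0
  LOAD R4, [500]  → R4 = mem[500] = 78
Final: R4 = 78

78


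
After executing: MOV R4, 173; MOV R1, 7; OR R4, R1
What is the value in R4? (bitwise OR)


Register state trace:
  MOV R4, 173  → R4 = 173 (0b10101101)
  MOV R1, 7  → R1 = 7 (0b00000111)
  OR R4, R1   → R4 = 173 OR 7 = 175 (0b10101111)
Final: R4 = 175

175


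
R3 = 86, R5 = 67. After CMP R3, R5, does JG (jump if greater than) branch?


Trace:
  R3 = 86, R5 = 67
  CMP R3, R5  → compares 86 vs 67
  JG checks: is 86 greater than 67?
  86 > 67, so condition is true
Branch taken: Yes

Yes


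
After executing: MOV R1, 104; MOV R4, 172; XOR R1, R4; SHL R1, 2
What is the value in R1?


Register state trace:
  MOV R1, 104  → R1 = 104 (0b01101000)
  MOV R4, 172  → R4 = 172 (0b10101100)
  XOR R1, R4  → R1 = 104 XOR 172 = 196 (0b11000100)
  SHL R1, 2  → R1 = 196 << 2 = 784
Final: R1 = 784

784


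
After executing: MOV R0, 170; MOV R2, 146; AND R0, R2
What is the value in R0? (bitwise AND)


Register state trace:
  MOV R0, 170  → R0 = 170 (0b10101010)
  MOV R2, 146  → R2 = 146 (0b10010010)
  AND R0, R2  → R0 = 170 AND 146 = 130 (0b10000010)
Final: R0 = 130

130


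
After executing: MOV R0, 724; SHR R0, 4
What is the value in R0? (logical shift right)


Register state trace:
  MOV R0, 724  → R0 = 724
  SHR R0, 4  → R0 = 724 >> 4 = 724 // 2^4 = 45
Final: R0 = 45

45


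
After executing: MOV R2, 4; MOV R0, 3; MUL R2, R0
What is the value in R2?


Register state trace:
  MOV R2, 4  → R2 = 4
  MOV R0, 3  → R0 = 3
  MUL R2, R0  → R2 = 4 * 3 = 12
Final: R2 = 12

12


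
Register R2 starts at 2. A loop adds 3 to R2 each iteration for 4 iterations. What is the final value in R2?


Starting value: R2 = 2
  Iter 1: R2 = 2 + 3 = 5
  Iter 2: R2 = 5 + 3 = 8
  Iter 3: R2 = 8 + 3 = 11
  Iter 4: R2 = 11 + 3 = 14
Final: R2 = 14

14


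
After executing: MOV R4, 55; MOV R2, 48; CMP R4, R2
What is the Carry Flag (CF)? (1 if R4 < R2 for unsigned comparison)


Register state trace:
  MOV R4, 55  → R4 = 55
  MOV R2, 48  → R2 = 48
  CMP R4, R2  → unsigned 55 - 48: no borrow
  55 >= 48, so CF = 0
CF = 0

0


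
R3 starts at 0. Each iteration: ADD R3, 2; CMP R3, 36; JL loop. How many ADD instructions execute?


Loop trace (R3 starts at 0, target 36, step 2):
  ADD #1: R3 = 0 + 2 = 2  → 2 < 36, loop
  ADD #2: R3 = 2 + 2 = 4  → 4 < 36, loop
  ADD #3: R3 = 4 + 2 = 6  → 6 < 36, loop
  ADD #4: R3 = 6 + 2 = 8  → 8 < 36, loop
  ADD #5: R3 = 8 + 2 = 10  → 10 < 36, loop
  ADD #6: R3 = 10 + 2 = 12  → 12 < 36, loop
  ADD #7: R3 = 12 + 2 = 14  → 14 < 36, loop
  ADD #8: R3 = 14 + 2 = 16  → 16 < 36, loop
  ADD #9: R3 = 16 + 2 = 18  → 18 < 36, loop
  ADD #10: R3 = 18 + 2 = 20  → 20 < 36, loop
  ADD #11: R3 = 20 + 2 = 22  → 22 < 36, loop
  ADD #12: R3 = 22 + 2 = 24  → 24 < 36, loop
  ADD #13: R3 = 24 + 2 = 26  → 26 < 36, loop
  ADD #14: R3 = 26 + 2 = 28  → 28 < 36, loop
  ADD #15: R3 = 28 + 2 = 30  → 30 < 36, loop
  ADD #16: R3 = 30 + 2 = 32  → 32 < 36, loop
  ADD #17: R3 = 32 + 2 = 34  → 34 < 36, loop
  ADD #18: R3 = 34 + 2 = 36  → 36 >= 36, exit
Total ADD instructions: 18

18


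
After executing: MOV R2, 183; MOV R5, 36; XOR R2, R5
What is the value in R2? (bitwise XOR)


Register state trace:
  MOV R2, 183  → R2 = 183 (0b10110111)
  MOV R5, 36  → R5 = 36 (0b00100100)
  XOR R2, R5  → R2 = 183 XOR 36 = 147 (0b10010011)
Final: R2 = 147

147


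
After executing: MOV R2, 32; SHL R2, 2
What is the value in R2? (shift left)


Register state trace:
  MOV R2, 32  → R2 = 32
  SHL R2, 2  → R2 = 32 << 2 = 32 * 2^2 = 128
Final: R2 = 128

128


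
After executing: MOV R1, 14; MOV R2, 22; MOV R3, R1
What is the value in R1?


Register state trace:
  MOV R1, 14  → R1 = 14
  MOV R2, 22  → R2 = 22
  MOV R3, R1  → R3 = 14
Final: R1 = 14

14


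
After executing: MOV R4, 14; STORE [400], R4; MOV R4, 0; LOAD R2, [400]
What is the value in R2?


Register and memory trace:
  MOV R4, 14  → R4 = 14
  STORE [400], R4  → mem[400] = 14
  MOV R4, 0  → R4 = 0
  LOAD R2, [400]  → R2 = mem[400] = 14
Final: R2 = 14

14


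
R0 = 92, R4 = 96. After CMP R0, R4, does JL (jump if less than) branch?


Trace:
  R0 = 92, R4 = 96
  CMP R0, R4  → compares 92 vs 96
  JL checks: is 92 less than 96?
  92 < 96, so condition is true
Branch taken: Yes

Yes
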